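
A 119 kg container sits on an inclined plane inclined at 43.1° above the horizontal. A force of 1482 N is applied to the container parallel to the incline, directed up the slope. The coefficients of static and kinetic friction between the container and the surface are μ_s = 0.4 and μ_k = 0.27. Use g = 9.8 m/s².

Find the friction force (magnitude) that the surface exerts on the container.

f ≈ 230 N (down the incline)

Perpendicular to the surface, N = m g cos θ = 119·9.8·cos 43.1° = 851.5 N.
Parallel to the incline, ΣF = 0 gives f = m g sin θ − P = 796.8 − 1482 = -685.2 N (up-slope positive).
Static friction can supply at most μ_s N = 340.6 N.
Since |-685.2| > 340.6 N, static friction cannot hold it; the container slides up the incline and kinetic friction applies: f = μ_k N = 0.27 × 851.5 = 230 N.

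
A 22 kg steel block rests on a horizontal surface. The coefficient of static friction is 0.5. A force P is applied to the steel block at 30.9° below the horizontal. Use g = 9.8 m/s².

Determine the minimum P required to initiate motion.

P ≈ 179 N

N = m g + P sin α (the push presses the steel block into the horizontal surface).
At impending slip, P cos α = μ_s N = μ_s (m g + P sin α).
Solving: P (cos α − μ_s sin α) = μ_s m g → P = 0.5×216/(cos 30.9° − 0.5 sin 30.9°) = 108/0.6013 = 179 N.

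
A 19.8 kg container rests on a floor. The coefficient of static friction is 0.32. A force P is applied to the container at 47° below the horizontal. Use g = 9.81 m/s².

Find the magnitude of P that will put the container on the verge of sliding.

N = m g + P sin α (the push presses the container into the floor).
At impending slip, P cos α = μ_s N = μ_s (m g + P sin α).
Solving: P (cos α − μ_s sin α) = μ_s m g → P = 0.32×194/(cos 47° − 0.32 sin 47°) = 62.2/0.448 = 139 N.

P ≈ 139 N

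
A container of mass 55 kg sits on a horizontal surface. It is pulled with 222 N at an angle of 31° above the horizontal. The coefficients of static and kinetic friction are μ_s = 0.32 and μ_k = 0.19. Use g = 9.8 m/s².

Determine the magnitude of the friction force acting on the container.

f ≈ 80.7 N

The vertical component of P reduces the normal force: N = m g − P sin α = 539 − 114.3 = 424.7 N.
The horizontal driving force is P cos α = 190.3 N, so equilibrium needs friction f = 190.3 N.
μ_s N = 0.32 × 424.7 = 135.9 N.
The required friction exceeds μ_s N, so the container moves and f = μ_k N = 80.7 N.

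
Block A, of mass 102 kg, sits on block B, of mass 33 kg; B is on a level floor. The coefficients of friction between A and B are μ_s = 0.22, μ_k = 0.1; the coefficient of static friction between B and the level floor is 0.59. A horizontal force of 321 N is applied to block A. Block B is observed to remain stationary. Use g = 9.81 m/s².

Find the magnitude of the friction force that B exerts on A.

f ≈ 100 N

The normal force B exerts on A is simply A's weight, N₁ = 1001 N.
So the A–B interface can sustain at most μ_s N₁ = 220.1 N of static friction.
P = 321 N exceeds that limit, so A slips over B and the interface friction becomes kinetic: f₁ = μ_k N₁ = 0.1×1001 = 100 N.
B experiences an equal 100 N forward from A (third law). B is in equilibrium, so the floor supplies f₂ = 100 N of static friction (limit μ_s(m_A+m_B)g = 781.4 N, not exceeded).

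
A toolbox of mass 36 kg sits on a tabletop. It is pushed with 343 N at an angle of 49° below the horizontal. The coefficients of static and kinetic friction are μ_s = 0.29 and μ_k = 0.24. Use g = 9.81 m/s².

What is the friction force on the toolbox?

f ≈ 147 N

The vertical component of P adds to the normal force: N = m g + P sin α = 353.2 + 258.9 = 612 N.
Horizontally, friction must balance P cos α = 225 N.
μ_s N = 0.29 × 612 = 177.5 N.
225 > 177.5 N → the toolbox slides; f = μ_k N = 0.24×612 = 147 N.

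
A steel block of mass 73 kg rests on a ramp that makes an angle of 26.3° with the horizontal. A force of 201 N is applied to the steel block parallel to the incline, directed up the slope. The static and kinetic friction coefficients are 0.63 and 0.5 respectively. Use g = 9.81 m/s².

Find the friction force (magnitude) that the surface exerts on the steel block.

Perpendicular to the surface, N = m g cos θ = 73·9.81·cos 26.3° = 642 N.
The friction needed for equilibrium is m g sin θ − P = 317.3 − 201 = 116.3 N, measured positive up-slope.
Static friction can supply at most μ_s N = 404.5 N.
Since |116.3| ≤ 404.5 N, no slip — friction simply equals what equilibrium demands.

f ≈ 116 N (up the incline)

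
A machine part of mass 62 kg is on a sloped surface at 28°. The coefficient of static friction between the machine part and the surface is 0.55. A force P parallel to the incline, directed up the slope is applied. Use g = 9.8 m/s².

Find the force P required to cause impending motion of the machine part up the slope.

At impending motion up the slope, friction acts down-slope at its limit: f = μ_s N.
P is parallel to the surface, so N = m g cos θ = 536 N.
Along the incline: P = m g sin θ + μ_s N = 285 + 0.55×536 = 580 N.

P ≈ 580 N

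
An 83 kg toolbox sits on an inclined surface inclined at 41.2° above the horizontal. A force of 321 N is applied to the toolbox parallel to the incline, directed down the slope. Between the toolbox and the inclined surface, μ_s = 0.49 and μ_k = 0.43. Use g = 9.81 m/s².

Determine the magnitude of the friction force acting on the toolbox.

Normal force: N = m g cos θ = 83 × 9.81 × cos 41.2° = 612.6 N.
For equilibrium along the incline the friction force must supply f = m g sin θ + P = 536.3 + 321 = 857.3 N (positive meaning up-slope).
Maximum static friction available: μ_s N = 0.49 × 612.6 = 300.2 N.
Since |857.3| > 300.2 N, static friction cannot hold it; the toolbox slides down the incline and kinetic friction applies: f = μ_k N = 0.43 × 612.6 = 263 N.

f ≈ 263 N (up the incline)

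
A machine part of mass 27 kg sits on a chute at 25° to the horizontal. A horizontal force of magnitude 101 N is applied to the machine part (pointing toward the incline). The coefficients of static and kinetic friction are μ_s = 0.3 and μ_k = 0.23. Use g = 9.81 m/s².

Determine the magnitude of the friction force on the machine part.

Normal direction: N = m g cos θ + P sin θ = 282.7 N.
Parallel to the incline: P cos θ − m g sin θ = 91.54 − 111.9 = -20.4 N; the friction needed to balance this is 20.4 N acting up the slope.
Maximum static friction: μ_s N = 0.3 × 282.7 = 84.82 N.
Since 20.4 N is within the 84.82 N limit, the machine part stays put and friction is exactly 20.4 N.

f ≈ 20.4 N (up the incline)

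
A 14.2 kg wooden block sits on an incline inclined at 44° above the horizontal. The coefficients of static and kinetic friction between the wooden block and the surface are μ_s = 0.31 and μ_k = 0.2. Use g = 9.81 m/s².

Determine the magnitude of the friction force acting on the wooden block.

Perpendicular to the surface, N = m g cos θ = 14.2·9.81·cos 44° = 100.2 N.
For equilibrium along the incline, friction must balance the weight component: f = m g sin θ = 96.77 N up the slope.
Maximum static friction available: μ_s N = 0.31 × 100.2 = 31.06 N.
Since |96.77| > 31.06 N, static friction cannot hold it; the wooden block slides down the incline and kinetic friction applies: f = μ_k N = 0.2 × 100.2 = 20 N.

f ≈ 20 N (up the incline)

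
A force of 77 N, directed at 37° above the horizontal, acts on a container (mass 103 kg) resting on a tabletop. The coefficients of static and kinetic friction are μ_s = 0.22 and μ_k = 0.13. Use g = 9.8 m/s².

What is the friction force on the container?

f ≈ 61.5 N

The vertical component of P reduces the normal force: N = m g − P sin α = 1009 − 46.34 = 963.1 N.
The horizontal driving force is P cos α = 61.49 N, so equilibrium needs friction f = 61.49 N.
μ_s N = 0.22 × 963.1 = 211.9 N.
Since 61.49 N does not exceed the limit, the container stays at rest and f = 61.5 N.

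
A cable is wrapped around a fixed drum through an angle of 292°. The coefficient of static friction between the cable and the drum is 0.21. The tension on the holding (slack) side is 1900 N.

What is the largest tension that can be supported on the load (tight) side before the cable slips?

At impending slip the capstan equation gives T₂/T₁ = e^{μβ} with β in radians.
β = 292° × π/180 = 5.096 rad.
e^{μβ} = e^{0.21×5.096} = 2.916.
T₂ = T₁ · e^{μβ} = 1900 × 2.916 = 5540 N.

T_max ≈ 5540 N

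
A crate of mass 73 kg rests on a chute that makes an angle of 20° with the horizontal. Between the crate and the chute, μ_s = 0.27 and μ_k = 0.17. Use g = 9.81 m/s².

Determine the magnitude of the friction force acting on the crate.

f ≈ 114 N (up the incline)

Normal force: N = m g cos θ = 73 × 9.81 × cos 20° = 672.9 N.
Along the slope the weight component is m g sin θ = 244.9 N; friction must supply exactly this, acting up-slope.
The static-friction ceiling is μ_s N = 0.27 × 672.9 = 181.7 N.
Since |244.9| > 181.7 N, static friction cannot hold it; the crate slides down the incline and kinetic friction applies: f = μ_k N = 0.17 × 672.9 = 114 N.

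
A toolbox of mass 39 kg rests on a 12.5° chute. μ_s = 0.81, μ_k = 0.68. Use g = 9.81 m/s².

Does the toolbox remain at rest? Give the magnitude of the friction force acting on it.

f ≈ 82.8 N

N = m g cos θ = 374 N.
Down-slope weight component: m g sin θ = 82.8 N.
μ_s N = 303 N.
82.8 ≤ 303 N, so it stays put; friction = 82.8 N.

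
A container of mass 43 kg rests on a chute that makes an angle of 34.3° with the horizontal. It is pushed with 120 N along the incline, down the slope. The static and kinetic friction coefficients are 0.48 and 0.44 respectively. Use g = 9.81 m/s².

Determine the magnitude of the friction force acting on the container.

The normal reaction is N = m g cos θ = 348.5 N.
Parallel to the incline, ΣF = 0 gives f = m g sin θ + P = 237.7 + 120 = 357.7 N (up-slope positive).
The static-friction ceiling is μ_s N = 0.48 × 348.5 = 167.3 N.
Since |357.7| > 167.3 N, static friction cannot hold it; the container slides down the incline and kinetic friction applies: f = μ_k N = 0.44 × 348.5 = 153 N.

f ≈ 153 N (up the incline)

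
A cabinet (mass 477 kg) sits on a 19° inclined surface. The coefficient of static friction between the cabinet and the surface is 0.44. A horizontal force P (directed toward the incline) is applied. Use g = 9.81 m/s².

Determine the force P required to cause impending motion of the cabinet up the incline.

At impending motion up the slope, friction acts down-slope at its limit: f = μ_s N.
Perpendicular to the incline: N = m g cos θ + P sin θ.
Along the incline: P cos θ = m g sin θ + μ_s N = m g sin θ + μ_s (m g cos θ + P sin θ).
Solving, P (cos θ − μ_s sin θ) = m g (sin θ + μ_s cos θ), so P = 477×9.81×(sin 19° + 0.44 cos 19°)/(cos 19° − 0.44 sin 19°) = 4680×0.7416/0.8023 = 4330 N.

P ≈ 4330 N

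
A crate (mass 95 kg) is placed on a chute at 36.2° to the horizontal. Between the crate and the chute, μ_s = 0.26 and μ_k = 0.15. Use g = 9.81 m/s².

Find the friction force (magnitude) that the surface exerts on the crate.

The normal reaction is N = m g cos θ = 752 N.
For equilibrium along the incline, friction must balance the weight component: f = m g sin θ = 550.4 N up the slope.
The static-friction ceiling is μ_s N = 0.26 × 752 = 195.5 N.
|550.4| exceeds 195.5 N, so the crate slips down-slope; friction is kinetic, f = μ_k N = 0.15×752 = 113 N.

f ≈ 113 N (up the incline)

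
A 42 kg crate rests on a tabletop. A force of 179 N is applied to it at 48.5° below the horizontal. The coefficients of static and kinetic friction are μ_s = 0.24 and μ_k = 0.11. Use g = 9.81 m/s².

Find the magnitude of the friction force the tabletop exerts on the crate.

f ≈ 119 N

N = m g + P sin α = 412 + 179×sin 48.5° = 546.1 N.
The horizontal driving force is P cos α = 118.6 N, so equilibrium needs friction f = 118.6 N.
μ_s N = 0.24 × 546.1 = 131.1 N.
118.6 ≤ 131.1 N → static; friction equals the required 119 N.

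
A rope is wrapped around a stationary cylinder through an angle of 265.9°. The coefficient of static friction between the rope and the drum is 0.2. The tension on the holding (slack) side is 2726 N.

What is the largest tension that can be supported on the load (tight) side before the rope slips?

At impending slip the capstan equation gives T₂/T₁ = e^{μβ} with β in radians.
β = 265.9° × π/180 = 4.641 rad.
e^{μβ} = e^{0.2×4.641} = 2.53.
T₂ = T₁ · e^{μβ} = 2726 × 2.53 = 6900 N.

T_max ≈ 6900 N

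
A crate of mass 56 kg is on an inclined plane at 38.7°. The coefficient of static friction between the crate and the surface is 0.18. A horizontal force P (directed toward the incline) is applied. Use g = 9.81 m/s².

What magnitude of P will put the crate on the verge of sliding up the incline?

At impending motion up the slope, friction acts down-slope at its limit: f = μ_s N.
Perpendicular to the incline: N = m g cos θ + P sin θ.
Along the incline: P cos θ = m g sin θ + μ_s N = m g sin θ + μ_s (m g cos θ + P sin θ).
Solving, P (cos θ − μ_s sin θ) = m g (sin θ + μ_s cos θ), so P = 56×9.81×(sin 38.7° + 0.18 cos 38.7°)/(cos 38.7° − 0.18 sin 38.7°) = 549×0.7657/0.6679 = 630 N.

P ≈ 630 N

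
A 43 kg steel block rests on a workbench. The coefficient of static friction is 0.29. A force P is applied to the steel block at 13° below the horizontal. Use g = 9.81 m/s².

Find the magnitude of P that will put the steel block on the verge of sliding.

N = m g + P sin α (the push presses the steel block into the workbench).
At impending slip, P cos α = μ_s N = μ_s (m g + P sin α).
Solving: P (cos α − μ_s sin α) = μ_s m g → P = 0.29×422/(cos 13° − 0.29 sin 13°) = 122/0.9091 = 135 N.

P ≈ 135 N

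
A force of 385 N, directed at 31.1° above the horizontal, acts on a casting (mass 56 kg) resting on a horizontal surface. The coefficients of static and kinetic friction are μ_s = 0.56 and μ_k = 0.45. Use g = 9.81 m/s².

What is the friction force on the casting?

N = m g − P sin α = 549.4 − 385×sin 31.1° = 350.5 N.
The horizontal driving force is P cos α = 329.7 N, so equilibrium needs friction f = 329.7 N.
The static-friction limit is μ_s N = 196.3 N.
329.7 > 196.3 N → the casting slides; f = μ_k N = 0.45×350.5 = 158 N.

f ≈ 158 N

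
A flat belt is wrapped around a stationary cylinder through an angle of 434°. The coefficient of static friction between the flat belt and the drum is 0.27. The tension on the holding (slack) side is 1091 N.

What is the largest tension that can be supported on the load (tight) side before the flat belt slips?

At impending slip the capstan equation gives T₂/T₁ = e^{μβ} with β in radians.
β = 434° × π/180 = 7.575 rad.
e^{μβ} = e^{0.27×7.575} = 7.731.
T₂ = T₁ · e^{μβ} = 1091 × 7.731 = 8430 N.

T_max ≈ 8430 N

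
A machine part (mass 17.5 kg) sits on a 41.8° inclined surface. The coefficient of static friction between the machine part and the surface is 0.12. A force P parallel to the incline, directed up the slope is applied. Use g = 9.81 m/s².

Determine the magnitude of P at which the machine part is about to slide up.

P ≈ 130 N

At impending motion up the slope, friction acts down-slope at its limit: f = μ_s N.
P is parallel to the surface, so N = m g cos θ = 128 N.
Along the incline: P = m g sin θ + μ_s N = 114 + 0.12×128 = 130 N.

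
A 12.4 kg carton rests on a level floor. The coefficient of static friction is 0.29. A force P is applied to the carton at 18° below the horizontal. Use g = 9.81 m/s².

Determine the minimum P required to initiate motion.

N = m g + P sin α (the push presses the carton into the level floor).
At impending slip, P cos α = μ_s N = μ_s (m g + P sin α).
Solving: P (cos α − μ_s sin α) = μ_s m g → P = 0.29×122/(cos 18° − 0.29 sin 18°) = 35.3/0.8614 = 41 N.

P ≈ 41 N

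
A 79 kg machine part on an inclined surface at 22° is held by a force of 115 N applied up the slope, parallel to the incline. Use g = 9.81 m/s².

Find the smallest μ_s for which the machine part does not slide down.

μ_s,min ≈ 0.244

N = m g cos θ = 718.6 N.
Friction must make up the shortfall along the incline: f = m g sin θ − P = 290.3 − 115 = 175.3 N.
At the threshold f = μ_s N, so μ_s,min = 175.3/718.6 = 0.244.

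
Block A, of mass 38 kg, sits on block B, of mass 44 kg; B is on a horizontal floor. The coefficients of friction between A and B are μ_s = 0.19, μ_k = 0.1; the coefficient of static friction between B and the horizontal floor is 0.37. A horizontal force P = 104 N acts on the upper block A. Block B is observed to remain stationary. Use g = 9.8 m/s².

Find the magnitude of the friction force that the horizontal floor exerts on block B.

f ≈ 37.2 N

Between the blocks, N₁ = m_A g = 372.4 N.
So the A–B interface can sustain at most μ_s N₁ = 70.76 N of static friction.
P = 104 N exceeds that limit, so A slips over B and the interface friction becomes kinetic: f₁ = μ_k N₁ = 0.1×372.4 = 37.2 N.
B experiences an equal 37.2 N forward from A (third law). B is in equilibrium, so the floor supplies f₂ = 37.2 N of static friction (limit μ_s(m_A+m_B)g = 297.3 N, not exceeded).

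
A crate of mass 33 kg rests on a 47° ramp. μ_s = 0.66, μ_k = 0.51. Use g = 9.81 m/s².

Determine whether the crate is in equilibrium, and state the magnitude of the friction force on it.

N = m g cos θ = 221 N.
Down-slope weight component: m g sin θ = 237 N.
μ_s N = 146 N.
237 > 146 N, so it slides; kinetic friction f = μ_k N = 0.51×221 = 113 N.

f ≈ 113 N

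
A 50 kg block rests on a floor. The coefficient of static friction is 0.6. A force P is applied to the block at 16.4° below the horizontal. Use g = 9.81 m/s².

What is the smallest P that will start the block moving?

N = m g + P sin α (the push presses the block into the floor).
At impending slip, P cos α = μ_s N = μ_s (m g + P sin α).
Solving: P (cos α − μ_s sin α) = μ_s m g → P = 0.6×490/(cos 16.4° − 0.6 sin 16.4°) = 294/0.7899 = 373 N.

P ≈ 373 N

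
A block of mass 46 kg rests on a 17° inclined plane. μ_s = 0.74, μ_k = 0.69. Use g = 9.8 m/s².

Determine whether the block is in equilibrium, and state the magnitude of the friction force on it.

f ≈ 132 N

N = m g cos θ = 431 N.
Down-slope weight component: m g sin θ = 132 N.
μ_s N = 319 N.
132 ≤ 319 N, so it stays put; friction = 132 N.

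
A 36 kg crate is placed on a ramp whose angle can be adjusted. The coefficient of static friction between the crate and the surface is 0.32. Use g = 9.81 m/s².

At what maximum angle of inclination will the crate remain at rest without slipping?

θ_max ≈ 17.7°

At the slip threshold, m g sin θ = μ_s · m g cos θ, so tan θ = μ_s.
θ_max = arctan(0.32) = 17.7°.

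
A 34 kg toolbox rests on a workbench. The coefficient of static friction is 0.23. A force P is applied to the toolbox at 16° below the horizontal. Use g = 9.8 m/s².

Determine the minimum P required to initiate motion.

P ≈ 85.4 N

N = m g + P sin α (the push presses the toolbox into the workbench).
At impending slip, P cos α = μ_s N = μ_s (m g + P sin α).
Solving: P (cos α − μ_s sin α) = μ_s m g → P = 0.23×333/(cos 16° − 0.23 sin 16°) = 76.6/0.8979 = 85.4 N.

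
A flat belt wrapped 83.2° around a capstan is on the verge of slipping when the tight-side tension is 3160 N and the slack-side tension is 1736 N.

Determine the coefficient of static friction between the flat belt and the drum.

μ ≈ 0.412

T₂/T₁ = e^{μβ} → μ = ln(T₂/T₁)/β.
β = 83.2° = 1.452 rad.
μ = ln(3160/1736)/1.452 = ln(1.82)/1.452 = 0.412.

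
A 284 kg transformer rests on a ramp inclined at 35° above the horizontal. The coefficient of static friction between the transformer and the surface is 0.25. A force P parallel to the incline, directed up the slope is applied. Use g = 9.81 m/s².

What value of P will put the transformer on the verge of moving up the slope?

P ≈ 2170 N

At impending motion up the slope, friction acts down-slope at its limit: f = μ_s N.
P is parallel to the surface, so N = m g cos θ = 2280 N.
Along the incline: P = m g sin θ + μ_s N = 1600 + 0.25×2280 = 2170 N.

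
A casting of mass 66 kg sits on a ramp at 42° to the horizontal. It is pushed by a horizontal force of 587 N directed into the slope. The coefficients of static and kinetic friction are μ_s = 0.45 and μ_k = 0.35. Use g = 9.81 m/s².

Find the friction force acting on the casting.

Resolve perpendicular to the incline: N = m g cos θ + P sin θ = 66×9.81×cos 42° + 587×sin 42° = 873.9 N.
Parallel to the incline: P cos θ − m g sin θ = 436.2 − 433.2 = 2.991 N; the friction needed to balance this is 2.991 N acting down the slope.
The limit of static friction is μ_s N = 393.3 N.
|f_req| = 2.991 ≤ 393.3 N → the casting is in equilibrium; friction equals the required value.

f ≈ 2.99 N (down the incline)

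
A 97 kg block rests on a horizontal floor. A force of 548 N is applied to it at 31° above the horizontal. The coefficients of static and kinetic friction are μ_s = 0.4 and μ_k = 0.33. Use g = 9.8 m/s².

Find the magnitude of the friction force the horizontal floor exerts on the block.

f ≈ 221 N

Vertical equilibrium gives N = m g − P sin α = 668.4 N.
For equilibrium, f = P cos α = 548×cos 31° = 469.7 N.
μ_s N = 0.4 × 668.4 = 267.3 N.
The required friction exceeds μ_s N, so the block moves and f = μ_k N = 221 N.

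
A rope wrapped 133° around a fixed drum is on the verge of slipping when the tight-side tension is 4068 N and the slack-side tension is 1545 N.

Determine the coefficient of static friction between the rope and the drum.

T₂/T₁ = e^{μβ} → μ = ln(T₂/T₁)/β.
β = 133° = 2.321 rad.
μ = ln(4068/1545)/2.321 = ln(2.633)/2.321 = 0.417.

μ ≈ 0.417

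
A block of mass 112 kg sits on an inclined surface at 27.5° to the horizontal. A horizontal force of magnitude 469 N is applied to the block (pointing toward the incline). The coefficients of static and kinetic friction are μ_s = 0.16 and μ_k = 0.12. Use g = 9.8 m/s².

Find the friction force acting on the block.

Resolve perpendicular to the incline: N = m g cos θ + P sin θ = 112×9.8×cos 27.5° + 469×sin 27.5° = 1190 N.
Parallel to the incline: P cos θ − m g sin θ = 416 − 506.8 = -90.81 N; the friction needed to balance this is 90.81 N acting up the slope.
Maximum static friction: μ_s N = 0.16 × 1190 = 190.4 N.
Since 90.81 N is within the 190.4 N limit, the block stays put and friction is exactly 90.8 N.

f ≈ 90.8 N (up the incline)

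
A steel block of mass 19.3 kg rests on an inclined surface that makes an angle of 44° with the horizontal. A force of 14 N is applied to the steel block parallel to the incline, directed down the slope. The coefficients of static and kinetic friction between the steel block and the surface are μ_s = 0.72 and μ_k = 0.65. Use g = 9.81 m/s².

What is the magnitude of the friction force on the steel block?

Normal force: N = m g cos θ = 19.3 × 9.81 × cos 44° = 136.2 N.
The friction needed for equilibrium is m g sin θ + P = 131.5 + 14 = 145.5 N, measured positive up-slope.
Static friction can supply at most μ_s N = 98.06 N.
Since |145.5| > 98.06 N, static friction cannot hold it; the steel block slides down the incline and kinetic friction applies: f = μ_k N = 0.65 × 136.2 = 88.5 N.

f ≈ 88.5 N (up the incline)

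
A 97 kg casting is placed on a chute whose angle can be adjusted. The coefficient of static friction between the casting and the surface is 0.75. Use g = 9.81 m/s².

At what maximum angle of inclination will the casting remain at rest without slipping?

θ_max ≈ 36.9°

At the slip threshold, m g sin θ = μ_s · m g cos θ, so tan θ = μ_s.
θ_max = arctan(0.75) = 36.9°.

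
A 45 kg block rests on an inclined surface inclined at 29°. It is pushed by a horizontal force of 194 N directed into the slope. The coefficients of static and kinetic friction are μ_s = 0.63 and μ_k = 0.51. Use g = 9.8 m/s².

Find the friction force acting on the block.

Resolve perpendicular to the incline: N = m g cos θ + P sin θ = 45×9.8×cos 29° + 194×sin 29° = 479.8 N.
Parallel to the incline: P cos θ − m g sin θ = 169.7 − 213.8 = -44.12 N; the friction needed to balance this is 44.12 N acting up the slope.
The limit of static friction is μ_s N = 302.2 N.
|f_req| = 44.12 ≤ 302.2 N → the block is in equilibrium; friction equals the required value.

f ≈ 44.1 N (up the incline)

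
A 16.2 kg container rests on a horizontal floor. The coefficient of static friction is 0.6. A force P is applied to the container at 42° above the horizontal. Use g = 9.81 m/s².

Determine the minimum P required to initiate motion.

N = m g − P sin α (the pull lifts the container).
At impending slip, P cos α = μ_s N = μ_s (m g − P sin α).
Solving: P (cos α + μ_s sin α) = μ_s m g → P = 0.6×159/(cos 42° + 0.6 sin 42°) = 95.4/1.145 = 83.3 N.

P ≈ 83.3 N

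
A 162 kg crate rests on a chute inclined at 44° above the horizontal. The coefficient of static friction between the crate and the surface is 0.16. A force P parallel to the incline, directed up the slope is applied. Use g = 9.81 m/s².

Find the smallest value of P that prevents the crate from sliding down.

The crate tends to slide down (tan θ > μ_s), so at the point of impending slip friction acts up-slope at its limit: f = μ_s N.
P is parallel to the surface, so N = m g cos θ = 1140 N.
Along the incline: P + μ_s N = m g sin θ, so P = 1100 − 0.16×1140 = 921 N.

P_min ≈ 921 N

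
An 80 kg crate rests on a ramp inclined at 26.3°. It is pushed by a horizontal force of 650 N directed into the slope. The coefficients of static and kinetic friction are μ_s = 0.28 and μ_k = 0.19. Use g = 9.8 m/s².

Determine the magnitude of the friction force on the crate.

f ≈ 235 N (down the incline)

Normal direction: N = m g cos θ + P sin θ = 990.8 N.
Parallel to the incline: P cos θ − m g sin θ = 582.7 − 347.4 = 235.3 N; the friction needed to balance this is 235.3 N acting down the slope.
Maximum static friction: μ_s N = 0.28 × 990.8 = 277.4 N.
|f_req| = 235.3 ≤ 277.4 N → the crate is in equilibrium; friction equals the required value.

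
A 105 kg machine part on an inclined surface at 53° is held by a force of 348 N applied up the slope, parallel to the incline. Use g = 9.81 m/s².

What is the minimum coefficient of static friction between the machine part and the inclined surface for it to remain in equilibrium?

N = m g cos θ = 619.9 N.
Friction must make up the shortfall along the incline: f = m g sin θ − P = 822.6 − 348 = 474.6 N.
At the threshold f = μ_s N, so μ_s,min = 474.6/619.9 = 0.766.

μ_s,min ≈ 0.766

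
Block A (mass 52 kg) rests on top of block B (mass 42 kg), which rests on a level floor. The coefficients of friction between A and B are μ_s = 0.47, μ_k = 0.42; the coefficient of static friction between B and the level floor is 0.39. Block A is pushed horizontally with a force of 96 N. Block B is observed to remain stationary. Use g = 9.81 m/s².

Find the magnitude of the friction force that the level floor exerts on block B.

Between the blocks, N₁ = m_A g = 510.1 N.
So the A–B interface can sustain at most μ_s N₁ = 239.8 N of static friction.
Since P = 96 N ≤ 239.8 N, A does not slip on B; friction on A equals P = 96 N.
By Newton's third law B feels 96 N forward from A. With B stationary, the floor's static friction on B balances it: f₂ = 96 N (well within μ_s(m_A+m_B)g = 359.6 N).

f ≈ 96 N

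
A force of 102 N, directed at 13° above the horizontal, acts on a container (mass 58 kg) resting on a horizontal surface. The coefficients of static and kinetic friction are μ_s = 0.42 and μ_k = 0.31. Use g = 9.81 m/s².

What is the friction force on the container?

N = m g − P sin α = 569 − 102×sin 13° = 546 N.
Horizontally, friction must balance P cos α = 99.39 N.
The static-friction limit is μ_s N = 229.3 N.
Since 99.39 N does not exceed the limit, the container stays at rest and f = 99.4 N.

f ≈ 99.4 N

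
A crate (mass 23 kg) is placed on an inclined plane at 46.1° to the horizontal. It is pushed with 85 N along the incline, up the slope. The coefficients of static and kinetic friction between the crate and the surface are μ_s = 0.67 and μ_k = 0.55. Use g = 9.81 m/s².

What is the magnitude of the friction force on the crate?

f ≈ 77.6 N (up the incline)

Normal force: N = m g cos θ = 23 × 9.81 × cos 46.1° = 156.5 N.
For equilibrium along the incline the friction force must supply f = m g sin θ − P = 162.6 − 85 = 77.58 N (positive meaning up-slope).
The static-friction ceiling is μ_s N = 0.67 × 156.5 = 104.8 N.
Since |77.58| ≤ 104.8 N, the crate remains in static equilibrium and friction takes exactly the required value.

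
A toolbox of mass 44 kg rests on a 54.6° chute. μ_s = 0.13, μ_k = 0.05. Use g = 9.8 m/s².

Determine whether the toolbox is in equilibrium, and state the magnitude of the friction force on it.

N = m g cos θ = 250 N.
Down-slope weight component: m g sin θ = 351 N.
μ_s N = 32.5 N.
351 > 32.5 N, so it slides; kinetic friction f = μ_k N = 0.05×250 = 12.5 N.

f ≈ 12.5 N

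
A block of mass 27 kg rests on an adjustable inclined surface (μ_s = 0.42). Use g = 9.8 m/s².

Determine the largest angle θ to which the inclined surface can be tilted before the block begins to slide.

At the slip threshold, m g sin θ = μ_s · m g cos θ, so tan θ = μ_s.
θ_max = arctan(0.42) = 22.8°.

θ_max ≈ 22.8°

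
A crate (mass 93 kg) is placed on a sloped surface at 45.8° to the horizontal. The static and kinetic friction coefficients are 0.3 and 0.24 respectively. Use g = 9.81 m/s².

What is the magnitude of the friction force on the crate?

Perpendicular to the surface, N = m g cos θ = 93·9.81·cos 45.8° = 636 N.
Along the slope the weight component is m g sin θ = 654.1 N; friction must supply exactly this, acting up-slope.
Maximum static friction available: μ_s N = 0.3 × 636 = 190.8 N.
Since |654.1| > 190.8 N, static friction cannot hold it; the crate slides down the incline and kinetic friction applies: f = μ_k N = 0.24 × 636 = 153 N.

f ≈ 153 N (up the incline)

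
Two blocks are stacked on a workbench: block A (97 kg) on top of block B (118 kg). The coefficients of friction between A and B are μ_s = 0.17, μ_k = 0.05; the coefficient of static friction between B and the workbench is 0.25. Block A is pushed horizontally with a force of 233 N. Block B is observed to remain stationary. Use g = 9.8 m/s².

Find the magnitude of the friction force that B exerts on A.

f ≈ 47.5 N

The normal force B exerts on A is simply A's weight, N₁ = 950.6 N.
Maximum static friction on A from B: μ_s N₁ = 0.17×950.6 = 161.6 N.
Since P = 233 N > 161.6 N, A slides on B; the A–B friction is kinetic: f₁ = μ_k N₁ = 0.05×950.6 = 47.5 N.
B experiences an equal 47.5 N forward from A (third law). B is in equilibrium, so the floor supplies f₂ = 47.5 N of static friction (limit μ_s(m_A+m_B)g = 526.8 N, not exceeded).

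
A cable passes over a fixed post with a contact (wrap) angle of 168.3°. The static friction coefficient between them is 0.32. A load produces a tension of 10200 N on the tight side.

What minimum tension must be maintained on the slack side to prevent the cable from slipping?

Capstan equation at impending slip: T_tight/T_slack = e^{μβ}.
β = 168.3° = 2.937 rad; e^{μβ} = e^{0.32×2.937} = 2.56.
T_slack = T_tight / e^{μβ} = 10200 / 2.56 = 3980 N.

T_min ≈ 3980 N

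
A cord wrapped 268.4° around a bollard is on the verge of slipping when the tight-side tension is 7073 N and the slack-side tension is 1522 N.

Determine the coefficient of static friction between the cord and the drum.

T₂/T₁ = e^{μβ} → μ = ln(T₂/T₁)/β.
β = 268.4° = 4.684 rad.
μ = ln(7073/1522)/4.684 = ln(4.647)/4.684 = 0.328.

μ ≈ 0.328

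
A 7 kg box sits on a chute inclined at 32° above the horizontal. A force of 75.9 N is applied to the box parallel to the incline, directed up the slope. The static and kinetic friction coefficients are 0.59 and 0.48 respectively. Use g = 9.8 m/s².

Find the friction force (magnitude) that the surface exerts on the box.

The normal reaction is N = m g cos θ = 58.18 N.
The friction needed for equilibrium is m g sin θ − P = 36.35 − 75.9 = -39.55 N, measured positive up-slope.
The static-friction ceiling is μ_s N = 0.59 × 58.18 = 34.32 N.
Since |-39.55| > 34.32 N, static friction cannot hold it; the box slides up the incline and kinetic friction applies: f = μ_k N = 0.48 × 58.18 = 27.9 N.

f ≈ 27.9 N (down the incline)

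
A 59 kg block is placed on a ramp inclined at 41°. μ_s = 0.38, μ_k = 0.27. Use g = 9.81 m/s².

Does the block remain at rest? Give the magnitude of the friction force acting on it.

f ≈ 118 N

N = m g cos θ = 437 N.
Down-slope weight component: m g sin θ = 380 N.
μ_s N = 166 N.
380 > 166 N, so it slides; kinetic friction f = μ_k N = 0.27×437 = 118 N.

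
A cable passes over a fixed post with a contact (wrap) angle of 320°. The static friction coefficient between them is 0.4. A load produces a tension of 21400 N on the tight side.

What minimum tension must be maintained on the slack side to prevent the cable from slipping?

Capstan equation at impending slip: T_tight/T_slack = e^{μβ}.
β = 320° = 5.585 rad; e^{μβ} = e^{0.4×5.585} = 9.337.
T_slack = T_tight / e^{μβ} = 21400 / 9.337 = 2290 N.

T_min ≈ 2290 N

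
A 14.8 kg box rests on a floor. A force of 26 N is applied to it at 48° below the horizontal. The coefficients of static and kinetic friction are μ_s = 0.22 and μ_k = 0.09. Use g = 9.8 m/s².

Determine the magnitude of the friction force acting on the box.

f ≈ 17.4 N

The vertical component of P adds to the normal force: N = m g + P sin α = 145 + 19.32 = 164.4 N.
The horizontal driving force is P cos α = 17.4 N, so equilibrium needs friction f = 17.4 N.
The static-friction limit is μ_s N = 36.16 N.
Since 17.4 N does not exceed the limit, the box stays at rest and f = 17.4 N.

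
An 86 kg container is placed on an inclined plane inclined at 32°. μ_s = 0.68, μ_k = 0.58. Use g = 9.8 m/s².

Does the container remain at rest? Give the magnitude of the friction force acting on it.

N = m g cos θ = 715 N.
Down-slope weight component: m g sin θ = 447 N.
μ_s N = 486 N.
447 ≤ 486 N, so it stays put; friction = 447 N.

f ≈ 447 N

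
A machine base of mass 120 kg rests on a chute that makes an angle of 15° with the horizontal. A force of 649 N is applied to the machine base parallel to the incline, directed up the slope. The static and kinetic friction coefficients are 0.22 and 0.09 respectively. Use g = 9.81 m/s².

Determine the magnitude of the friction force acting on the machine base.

Perpendicular to the surface, N = m g cos θ = 120·9.81·cos 15° = 1137 N.
Parallel to the incline, ΣF = 0 gives f = m g sin θ − P = 304.7 − 649 = -344.3 N (up-slope positive).
Static friction can supply at most μ_s N = 250.2 N.
Since |-344.3| > 250.2 N, static friction cannot hold it; the machine base slides up the incline and kinetic friction applies: f = μ_k N = 0.09 × 1137 = 102 N.

f ≈ 102 N (down the incline)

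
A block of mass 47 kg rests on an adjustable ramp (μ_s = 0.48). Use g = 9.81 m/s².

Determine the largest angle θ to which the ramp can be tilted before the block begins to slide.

θ_max ≈ 25.6°

At the slip threshold, m g sin θ = μ_s · m g cos θ, so tan θ = μ_s.
θ_max = arctan(0.48) = 25.6°.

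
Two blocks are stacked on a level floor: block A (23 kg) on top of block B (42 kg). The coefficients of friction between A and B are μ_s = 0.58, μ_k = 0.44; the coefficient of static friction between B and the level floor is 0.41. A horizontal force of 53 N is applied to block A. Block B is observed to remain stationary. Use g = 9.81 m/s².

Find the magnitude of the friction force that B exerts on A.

f ≈ 53 N

The normal force B exerts on A is simply A's weight, N₁ = 225.6 N.
Maximum static friction on A from B: μ_s N₁ = 0.58×225.6 = 130.9 N.
Since P = 53 N ≤ 130.9 N, A does not slip on B; friction on A equals P = 53 N.
B experiences an equal 53 N forward from A (third law). B is in equilibrium, so the floor supplies f₂ = 53 N of static friction (limit μ_s(m_A+m_B)g = 261.4 N, not exceeded).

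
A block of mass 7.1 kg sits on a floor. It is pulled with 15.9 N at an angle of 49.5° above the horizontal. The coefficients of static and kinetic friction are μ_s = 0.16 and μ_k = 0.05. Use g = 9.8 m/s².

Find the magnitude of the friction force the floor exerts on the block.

Vertical equilibrium gives N = m g − P sin α = 57.49 N.
For equilibrium, f = P cos α = 15.9×cos 49.5° = 10.33 N.
The static-friction limit is μ_s N = 9.198 N.
The required friction exceeds μ_s N, so the block moves and f = μ_k N = 2.87 N.

f ≈ 2.87 N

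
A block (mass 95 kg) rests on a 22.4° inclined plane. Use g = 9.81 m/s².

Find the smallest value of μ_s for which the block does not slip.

μ_s,min ≈ 0.412

At the slip threshold m g sin θ = μ_s m g cos θ, so μ_s,min = tan θ.
μ_s,min = tan 22.4° = 0.412.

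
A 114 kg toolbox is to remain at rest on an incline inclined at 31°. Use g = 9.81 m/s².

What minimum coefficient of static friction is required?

At the slip threshold m g sin θ = μ_s m g cos θ, so μ_s,min = tan θ.
μ_s,min = tan 31° = 0.601.

μ_s,min ≈ 0.601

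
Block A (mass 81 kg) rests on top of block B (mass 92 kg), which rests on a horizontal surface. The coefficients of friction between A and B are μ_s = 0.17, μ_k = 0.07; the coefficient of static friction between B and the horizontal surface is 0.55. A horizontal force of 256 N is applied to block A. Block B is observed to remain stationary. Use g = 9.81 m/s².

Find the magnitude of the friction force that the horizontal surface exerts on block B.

The normal force B exerts on A is simply A's weight, N₁ = 794.6 N.
So the A–B interface can sustain at most μ_s N₁ = 135.1 N of static friction.
Since P = 256 N > 135.1 N, A slides on B; the A–B friction is kinetic: f₁ = μ_k N₁ = 0.07×794.6 = 55.6 N.
B experiences an equal 55.6 N forward from A (third law). B is in equilibrium, so the floor supplies f₂ = 55.6 N of static friction (limit μ_s(m_A+m_B)g = 933.4 N, not exceeded).

f ≈ 55.6 N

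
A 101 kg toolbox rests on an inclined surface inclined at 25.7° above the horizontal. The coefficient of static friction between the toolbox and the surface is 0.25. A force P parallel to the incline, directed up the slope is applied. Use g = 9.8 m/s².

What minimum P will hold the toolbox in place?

P_min ≈ 206 N

The toolbox tends to slide down (tan θ > μ_s), so at the point of impending slip friction acts up-slope at its limit: f = μ_s N.
P is parallel to the surface, so N = m g cos θ = 892 N.
Along the incline: P + μ_s N = m g sin θ, so P = 429 − 0.25×892 = 206 N.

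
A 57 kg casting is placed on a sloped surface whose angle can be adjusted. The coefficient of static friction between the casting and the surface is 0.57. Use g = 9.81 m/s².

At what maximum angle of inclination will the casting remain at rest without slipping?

At the slip threshold, m g sin θ = μ_s · m g cos θ, so tan θ = μ_s.
θ_max = arctan(0.57) = 29.7°.

θ_max ≈ 29.7°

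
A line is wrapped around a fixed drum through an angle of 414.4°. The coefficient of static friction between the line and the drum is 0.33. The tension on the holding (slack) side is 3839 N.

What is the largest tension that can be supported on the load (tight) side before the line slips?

T_max ≈ 41800 N

At impending slip the capstan equation gives T₂/T₁ = e^{μβ} with β in radians.
β = 414.4° × π/180 = 7.233 rad.
e^{μβ} = e^{0.33×7.233} = 10.88.
T₂ = T₁ · e^{μβ} = 3839 × 10.88 = 41800 N.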